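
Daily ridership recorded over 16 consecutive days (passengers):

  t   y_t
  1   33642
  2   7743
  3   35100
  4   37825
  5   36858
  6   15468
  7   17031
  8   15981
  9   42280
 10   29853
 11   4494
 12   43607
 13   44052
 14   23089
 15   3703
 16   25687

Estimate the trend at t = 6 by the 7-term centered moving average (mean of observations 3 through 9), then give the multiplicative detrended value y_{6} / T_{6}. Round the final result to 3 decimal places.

Trend T_6 = (35100 + 37825 + 36858 + 15468 + 17031 + 15981 + 42280) / 7 = 200543/7 = 28649.00000
Ratio to trend: 15468 / 28649.00000 = 0.540

0.540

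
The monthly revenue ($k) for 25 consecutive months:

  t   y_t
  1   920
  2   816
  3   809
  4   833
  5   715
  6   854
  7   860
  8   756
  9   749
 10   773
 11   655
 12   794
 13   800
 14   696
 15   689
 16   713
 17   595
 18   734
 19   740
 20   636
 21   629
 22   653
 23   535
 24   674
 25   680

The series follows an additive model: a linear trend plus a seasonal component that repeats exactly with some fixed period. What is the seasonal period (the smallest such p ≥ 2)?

First differences y_{t+1} − y_t: -104, -7, 24, -118, 139, 6, -104, -7, 24, -118, 139, 6, -104, -7, …
The difference pattern repeats every 6 terms and not for any smaller step, so p = 6.

6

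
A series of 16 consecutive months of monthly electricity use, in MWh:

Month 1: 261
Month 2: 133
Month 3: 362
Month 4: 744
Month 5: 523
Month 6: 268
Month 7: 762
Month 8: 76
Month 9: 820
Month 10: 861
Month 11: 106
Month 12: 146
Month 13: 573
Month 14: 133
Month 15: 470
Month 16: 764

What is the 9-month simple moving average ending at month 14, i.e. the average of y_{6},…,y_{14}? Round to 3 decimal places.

416.111

Sum of periods 6–14: 268 + 762 + 76 + 820 + 861 + 106 + 146 + 573 + 133 = 3745
Divide by 9: 3745 / 9 = 416.111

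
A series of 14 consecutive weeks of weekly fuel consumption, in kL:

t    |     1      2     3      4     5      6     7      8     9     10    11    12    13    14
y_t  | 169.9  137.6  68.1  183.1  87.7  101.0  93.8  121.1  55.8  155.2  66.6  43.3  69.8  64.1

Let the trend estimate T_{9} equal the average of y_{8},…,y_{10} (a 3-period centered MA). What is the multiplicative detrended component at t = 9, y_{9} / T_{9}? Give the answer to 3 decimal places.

Trend T_9 = (121.1 + 55.8 + 155.2) / 3 = 332.1/3 = 110.70000
Ratio to trend: 55.8 / 110.70000 = 0.504

0.504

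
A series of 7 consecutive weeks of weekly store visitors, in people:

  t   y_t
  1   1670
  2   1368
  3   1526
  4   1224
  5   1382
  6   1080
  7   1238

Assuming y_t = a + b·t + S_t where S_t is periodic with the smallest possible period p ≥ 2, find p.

First differences y_{t+1} − y_t: -302, 158, -302, 158, -302, 158, …
The difference pattern repeats every 2 terms and not for any smaller step, so p = 2.

2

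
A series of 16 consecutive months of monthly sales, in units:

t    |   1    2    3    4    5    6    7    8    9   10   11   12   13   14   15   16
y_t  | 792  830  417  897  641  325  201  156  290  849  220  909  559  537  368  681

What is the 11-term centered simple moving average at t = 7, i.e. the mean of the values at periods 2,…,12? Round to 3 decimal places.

Sum of periods 2–12: 830 + 417 + 897 + 641 + 325 + 201 + 156 + 290 + 849 + 220 + 909 = 5735
Divide by 11: 5735 / 11 = 521.364

521.364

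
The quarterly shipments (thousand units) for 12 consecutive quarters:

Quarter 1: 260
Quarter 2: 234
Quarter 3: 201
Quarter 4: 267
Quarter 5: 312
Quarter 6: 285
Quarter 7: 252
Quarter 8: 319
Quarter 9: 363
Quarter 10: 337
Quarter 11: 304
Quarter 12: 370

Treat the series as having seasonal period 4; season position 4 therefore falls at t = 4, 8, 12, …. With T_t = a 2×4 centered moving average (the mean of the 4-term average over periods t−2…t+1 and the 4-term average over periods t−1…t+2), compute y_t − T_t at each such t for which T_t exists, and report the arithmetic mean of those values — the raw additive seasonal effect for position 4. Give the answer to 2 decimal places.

7.44

Season position 4 occurs at t = 4, 8 (where T_t is defined).
t=4: T_4 = 259.8750; y_4 − T_4 = 267 − 259.8750 = 7.1250
t=8: T_8 = 311.2500; y_8 − T_8 = 319 − 311.2500 = 7.7500
Mean deviation: (7.1250 + 7.7500) / 2 = 7.44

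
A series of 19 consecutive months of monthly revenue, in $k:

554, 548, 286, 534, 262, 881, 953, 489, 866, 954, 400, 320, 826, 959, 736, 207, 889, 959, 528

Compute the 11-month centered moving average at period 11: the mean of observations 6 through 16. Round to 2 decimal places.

Sum of periods 6–16: 881 + 953 + 489 + 866 + 954 + 400 + 320 + 826 + 959 + 736 + 207 = 7591
Divide by 11: 7591 / 11 = 690.09

690.09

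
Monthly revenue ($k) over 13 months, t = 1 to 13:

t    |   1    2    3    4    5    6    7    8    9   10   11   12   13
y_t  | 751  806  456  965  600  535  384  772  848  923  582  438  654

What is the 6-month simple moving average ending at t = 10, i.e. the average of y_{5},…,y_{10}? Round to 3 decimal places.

677.000

Sum of periods 5–10: 600 + 535 + 384 + 772 + 848 + 923 = 4062
Divide by 6: 4062 / 6 = 677.000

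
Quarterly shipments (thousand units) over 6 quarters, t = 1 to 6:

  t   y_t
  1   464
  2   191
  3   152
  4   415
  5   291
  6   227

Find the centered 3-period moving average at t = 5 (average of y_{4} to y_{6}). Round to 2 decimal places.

Sum of periods 4–6: 415 + 291 + 227 = 933
Divide by 3: 933 / 3 = 311.00

311.00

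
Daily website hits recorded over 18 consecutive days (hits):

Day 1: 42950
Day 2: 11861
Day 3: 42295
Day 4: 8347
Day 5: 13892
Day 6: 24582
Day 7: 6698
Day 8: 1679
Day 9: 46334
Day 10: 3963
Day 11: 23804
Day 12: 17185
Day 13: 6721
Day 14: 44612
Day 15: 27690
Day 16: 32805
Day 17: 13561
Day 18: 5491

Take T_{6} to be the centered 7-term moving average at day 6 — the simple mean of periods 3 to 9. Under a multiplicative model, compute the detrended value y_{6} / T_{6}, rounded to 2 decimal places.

Trend T_6 = (42295 + 8347 + 13892 + 24582 + 6698 + 1679 + 46334) / 7 = 143827/7 = 20546.7143
Ratio to trend: 24582 / 20546.7143 = 1.20

1.20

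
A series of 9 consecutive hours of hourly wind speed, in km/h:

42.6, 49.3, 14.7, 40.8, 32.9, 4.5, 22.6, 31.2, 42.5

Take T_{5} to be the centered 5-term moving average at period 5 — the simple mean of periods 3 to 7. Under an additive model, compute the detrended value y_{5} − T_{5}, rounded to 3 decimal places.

Trend T_5 = (14.7 + 40.8 + 32.9 + 4.5 + 22.6) / 5 = 115.5/5 = 23.10000
Detrended value: 32.9 − 23.10000 = 9.800

9.800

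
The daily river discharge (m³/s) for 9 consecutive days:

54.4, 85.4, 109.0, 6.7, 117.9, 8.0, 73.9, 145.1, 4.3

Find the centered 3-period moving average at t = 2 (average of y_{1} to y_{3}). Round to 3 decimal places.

82.933

Sum of periods 1–3: 54.4 + 85.4 + 109.0 = 248.8
Divide by 3: 248.8 / 3 = 82.933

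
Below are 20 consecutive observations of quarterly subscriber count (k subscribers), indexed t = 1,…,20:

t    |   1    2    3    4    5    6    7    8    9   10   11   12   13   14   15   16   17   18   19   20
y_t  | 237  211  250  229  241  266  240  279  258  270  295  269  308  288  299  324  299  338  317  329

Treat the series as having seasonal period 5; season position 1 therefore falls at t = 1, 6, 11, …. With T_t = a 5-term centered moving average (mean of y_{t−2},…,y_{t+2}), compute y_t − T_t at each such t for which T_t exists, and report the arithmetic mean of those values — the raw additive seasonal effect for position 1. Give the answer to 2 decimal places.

14.80

Season position 1 occurs at t = 6, 11, 16 (where T_t is defined).
t=6: T_6 = 251.0000; y_6 − T_6 = 266 − 251.0000 = 15.0000
t=11: T_11 = 280.0000; y_11 − T_11 = 295 − 280.0000 = 15.0000
t=16: T_16 = 309.6000; y_16 − T_16 = 324 − 309.6000 = 14.4000
Mean deviation: (15.0000 + 15.0000 + 14.4000) / 3 = 14.80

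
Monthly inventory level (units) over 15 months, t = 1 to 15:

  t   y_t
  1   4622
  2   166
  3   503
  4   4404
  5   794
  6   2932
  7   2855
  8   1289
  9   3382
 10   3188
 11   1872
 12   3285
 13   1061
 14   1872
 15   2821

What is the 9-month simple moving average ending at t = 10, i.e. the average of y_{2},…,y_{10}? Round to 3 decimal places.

Sum of periods 2–10: 166 + 503 + 4404 + 794 + 2932 + 2855 + 1289 + 3382 + 3188 = 19513
Divide by 9: 19513 / 9 = 2168.111

2168.111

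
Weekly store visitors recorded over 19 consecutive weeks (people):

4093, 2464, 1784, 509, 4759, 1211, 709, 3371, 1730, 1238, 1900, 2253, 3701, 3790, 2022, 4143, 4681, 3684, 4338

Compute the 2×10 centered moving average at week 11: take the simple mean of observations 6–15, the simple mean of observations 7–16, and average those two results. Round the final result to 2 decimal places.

Sum over 6–15: 1211 + 709 + 3371 + 1730 + 1238 + 1900 + 2253 + 3701 + 3790 + 2022 = 21925
Sum over 7–16: 709 + 3371 + 1730 + 1238 + 1900 + 2253 + 3701 + 3790 + 2022 + 4143 = 24857
CMA at t=11 = (21925 + 24857) / (2·10) = 46782 / 20 = 2339.10

2339.10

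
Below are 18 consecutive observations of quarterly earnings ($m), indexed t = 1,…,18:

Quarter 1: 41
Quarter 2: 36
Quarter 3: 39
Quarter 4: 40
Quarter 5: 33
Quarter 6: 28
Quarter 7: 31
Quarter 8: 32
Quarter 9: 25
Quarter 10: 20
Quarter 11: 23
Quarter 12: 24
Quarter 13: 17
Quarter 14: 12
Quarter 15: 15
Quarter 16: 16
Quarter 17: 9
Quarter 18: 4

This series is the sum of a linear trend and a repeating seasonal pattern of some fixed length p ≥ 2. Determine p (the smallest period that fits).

4

First differences y_{t+1} − y_t: -5, 3, 1, -7, -5, 3, 1, -7, -5, 3, …
The difference pattern repeats every 4 terms and not for any smaller step, so p = 4.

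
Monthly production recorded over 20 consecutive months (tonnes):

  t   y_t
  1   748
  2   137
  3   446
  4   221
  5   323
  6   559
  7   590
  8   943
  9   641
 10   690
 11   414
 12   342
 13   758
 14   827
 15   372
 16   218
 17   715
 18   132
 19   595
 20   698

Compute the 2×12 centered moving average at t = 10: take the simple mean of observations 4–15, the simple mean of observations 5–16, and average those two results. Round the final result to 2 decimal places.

556.54

Sum over 4–15: 221 + 323 + 559 + 590 + 943 + 641 + 690 + 414 + 342 + 758 + 827 + 372 = 6680
Sum over 5–16: 323 + 559 + 590 + 943 + 641 + 690 + 414 + 342 + 758 + 827 + 372 + 218 = 6677
CMA at t=10 = (6680 + 6677) / (2·12) = 13357 / 24 = 556.54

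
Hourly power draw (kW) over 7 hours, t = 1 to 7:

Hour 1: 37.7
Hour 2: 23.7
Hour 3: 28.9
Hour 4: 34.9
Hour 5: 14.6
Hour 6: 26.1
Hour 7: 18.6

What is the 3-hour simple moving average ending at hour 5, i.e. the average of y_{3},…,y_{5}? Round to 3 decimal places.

Sum of periods 3–5: 28.9 + 34.9 + 14.6 = 78.4
Divide by 3: 78.4 / 3 = 26.133

26.133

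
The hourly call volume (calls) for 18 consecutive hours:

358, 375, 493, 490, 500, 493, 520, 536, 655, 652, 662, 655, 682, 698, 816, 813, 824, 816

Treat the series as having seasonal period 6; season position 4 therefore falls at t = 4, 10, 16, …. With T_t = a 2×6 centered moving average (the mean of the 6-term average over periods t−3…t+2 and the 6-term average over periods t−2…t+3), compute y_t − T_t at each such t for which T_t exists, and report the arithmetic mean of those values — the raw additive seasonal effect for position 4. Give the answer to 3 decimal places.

25.083

Season position 4 occurs at t = 4, 10 (where T_t is defined).
t=4: T_4 = 465.00000; y_4 − T_4 = 490 − 465.00000 = 25.00000
t=10: T_10 = 626.83333; y_10 − T_10 = 652 − 626.83333 = 25.16667
Mean deviation: (25.00000 + 25.16667) / 2 = 25.083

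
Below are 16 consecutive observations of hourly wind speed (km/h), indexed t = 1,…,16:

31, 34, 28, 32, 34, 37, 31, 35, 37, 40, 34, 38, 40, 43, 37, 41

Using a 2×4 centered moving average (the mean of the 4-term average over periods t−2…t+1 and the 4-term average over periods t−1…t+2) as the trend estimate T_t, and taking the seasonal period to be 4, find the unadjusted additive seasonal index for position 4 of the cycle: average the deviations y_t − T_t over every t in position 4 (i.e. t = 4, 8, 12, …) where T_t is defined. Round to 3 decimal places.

Season position 4 occurs at t = 4, 8, 12 (where T_t is defined).
t=4: T_4 = 32.37500; y_4 − T_4 = 32 − 32.37500 = -0.37500
t=8: T_8 = 35.37500; y_8 − T_8 = 35 − 35.37500 = -0.37500
t=12: T_12 = 38.37500; y_12 − T_12 = 38 − 38.37500 = -0.37500
Mean deviation: (-0.37500 + -0.37500 + -0.37500) / 3 = -0.375

-0.375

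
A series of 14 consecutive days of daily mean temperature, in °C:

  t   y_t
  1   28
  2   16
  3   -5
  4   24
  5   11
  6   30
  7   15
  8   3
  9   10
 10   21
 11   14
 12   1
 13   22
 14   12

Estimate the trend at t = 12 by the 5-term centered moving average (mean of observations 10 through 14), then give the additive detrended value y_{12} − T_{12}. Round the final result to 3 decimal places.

-13.000

Trend T_12 = (21 + 14 + 1 + 22 + 12) / 5 = 70/5 = 14.00000
Detrended value: 1 − 14.00000 = -13.000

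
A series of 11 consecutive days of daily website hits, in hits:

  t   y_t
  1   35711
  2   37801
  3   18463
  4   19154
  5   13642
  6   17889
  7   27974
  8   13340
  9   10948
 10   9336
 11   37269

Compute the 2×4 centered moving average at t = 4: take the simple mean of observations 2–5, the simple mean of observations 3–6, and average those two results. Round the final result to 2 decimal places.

Sum over 2–5: 37801 + 18463 + 19154 + 13642 = 89060
Sum over 3–6: 18463 + 19154 + 13642 + 17889 = 69148
CMA at t=4 = (89060 + 69148) / (2·4) = 158208 / 8 = 19776.00

19776.00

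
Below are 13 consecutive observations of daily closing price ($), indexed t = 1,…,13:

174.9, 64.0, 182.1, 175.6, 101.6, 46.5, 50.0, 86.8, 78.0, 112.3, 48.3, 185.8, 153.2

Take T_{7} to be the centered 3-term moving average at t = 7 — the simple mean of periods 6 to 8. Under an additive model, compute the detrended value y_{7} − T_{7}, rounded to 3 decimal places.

Trend T_7 = (46.5 + 50.0 + 86.8) / 3 = 183.3/3 = 61.10000
Detrended value: 50.0 − 61.10000 = -11.100

-11.100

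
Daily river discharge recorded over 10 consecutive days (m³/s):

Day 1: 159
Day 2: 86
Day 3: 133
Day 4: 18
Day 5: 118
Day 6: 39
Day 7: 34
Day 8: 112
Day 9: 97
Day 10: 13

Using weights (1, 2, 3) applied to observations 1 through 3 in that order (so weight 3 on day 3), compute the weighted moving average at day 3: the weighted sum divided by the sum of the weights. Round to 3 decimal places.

Weighted sum: 1·159 + 2·86 + 3·133 = 159 + 172 + 399 = 730
Weight total: 1 + 2 + 3 = 6
WMA = 730 / 6 = 121.667

121.667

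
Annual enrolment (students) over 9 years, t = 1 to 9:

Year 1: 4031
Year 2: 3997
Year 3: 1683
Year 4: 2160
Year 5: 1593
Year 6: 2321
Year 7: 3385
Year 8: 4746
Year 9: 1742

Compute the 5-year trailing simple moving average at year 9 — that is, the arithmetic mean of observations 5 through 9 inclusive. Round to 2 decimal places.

2757.40

Sum of periods 5–9: 1593 + 2321 + 3385 + 4746 + 1742 = 13787
Divide by 5: 13787 / 5 = 2757.40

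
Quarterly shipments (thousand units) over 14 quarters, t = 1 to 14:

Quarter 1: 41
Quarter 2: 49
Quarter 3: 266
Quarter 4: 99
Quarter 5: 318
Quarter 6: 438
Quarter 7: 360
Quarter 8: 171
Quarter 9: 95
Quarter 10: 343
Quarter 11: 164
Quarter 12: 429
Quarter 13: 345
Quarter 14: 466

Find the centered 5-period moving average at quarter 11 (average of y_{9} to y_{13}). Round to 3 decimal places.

Sum of periods 9–13: 95 + 343 + 164 + 429 + 345 = 1376
Divide by 5: 1376 / 5 = 275.200

275.200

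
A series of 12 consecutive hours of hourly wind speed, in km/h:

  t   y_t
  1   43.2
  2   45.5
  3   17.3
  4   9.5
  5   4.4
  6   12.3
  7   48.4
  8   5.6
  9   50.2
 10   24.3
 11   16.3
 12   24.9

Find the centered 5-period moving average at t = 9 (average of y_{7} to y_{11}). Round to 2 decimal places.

Sum of periods 7–11: 48.4 + 5.6 + 50.2 + 24.3 + 16.3 = 144.8
Divide by 5: 144.8 / 5 = 28.96

28.96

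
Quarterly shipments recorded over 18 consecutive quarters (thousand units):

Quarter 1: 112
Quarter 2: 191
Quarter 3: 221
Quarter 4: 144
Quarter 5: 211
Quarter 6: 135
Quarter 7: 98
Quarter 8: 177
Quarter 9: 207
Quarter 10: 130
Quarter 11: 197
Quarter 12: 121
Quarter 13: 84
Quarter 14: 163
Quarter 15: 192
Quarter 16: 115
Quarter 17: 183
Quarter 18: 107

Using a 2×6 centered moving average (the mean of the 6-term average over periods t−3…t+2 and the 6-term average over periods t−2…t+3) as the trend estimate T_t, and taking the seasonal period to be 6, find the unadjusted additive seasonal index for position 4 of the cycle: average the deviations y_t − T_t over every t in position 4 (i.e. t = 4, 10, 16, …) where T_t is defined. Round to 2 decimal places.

Season position 4 occurs at t = 4, 10 (where T_t is defined).
t=4: T_4 = 167.8333; y_4 − T_4 = 144 − 167.8333 = -23.8333
t=10: T_10 = 153.8333; y_10 − T_10 = 130 − 153.8333 = -23.8333
Mean deviation: (-23.8333 + -23.8333) / 2 = -23.83

-23.83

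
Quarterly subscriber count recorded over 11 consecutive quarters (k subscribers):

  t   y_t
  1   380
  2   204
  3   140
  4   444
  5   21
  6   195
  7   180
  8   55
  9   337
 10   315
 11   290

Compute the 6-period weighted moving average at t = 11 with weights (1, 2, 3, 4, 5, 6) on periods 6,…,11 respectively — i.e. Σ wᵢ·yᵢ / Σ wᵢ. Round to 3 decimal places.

256.333

Weighted sum: 1·195 + 2·180 + 3·55 + 4·337 + 5·315 + 6·290 = 195 + 360 + 165 + 1348 + 1575 + 1740 = 5383
Weight total: 1 + 2 + 3 + 4 + 5 + 6 = 21
WMA = 5383 / 21 = 256.333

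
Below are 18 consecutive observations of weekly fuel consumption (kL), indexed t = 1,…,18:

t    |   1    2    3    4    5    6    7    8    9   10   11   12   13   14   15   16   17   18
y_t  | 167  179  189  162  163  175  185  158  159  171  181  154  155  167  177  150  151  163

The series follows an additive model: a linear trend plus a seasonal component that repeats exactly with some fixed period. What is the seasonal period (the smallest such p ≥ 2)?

First differences y_{t+1} − y_t: 12, 10, -27, 1, 12, 10, -27, 1, 12, 10, …
The difference pattern repeats every 4 terms and not for any smaller step, so p = 4.

4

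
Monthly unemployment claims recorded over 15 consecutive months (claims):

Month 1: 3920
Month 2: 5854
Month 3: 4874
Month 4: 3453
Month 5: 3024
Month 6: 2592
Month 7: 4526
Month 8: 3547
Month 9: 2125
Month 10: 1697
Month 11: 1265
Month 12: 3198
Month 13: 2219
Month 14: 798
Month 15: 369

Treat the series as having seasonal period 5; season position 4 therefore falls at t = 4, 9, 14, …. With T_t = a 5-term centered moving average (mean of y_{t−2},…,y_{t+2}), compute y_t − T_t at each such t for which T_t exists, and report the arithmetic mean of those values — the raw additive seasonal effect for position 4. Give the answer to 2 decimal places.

Season position 4 occurs at t = 4, 9 (where T_t is defined).
t=4: T_4 = 3959.4000; y_4 − T_4 = 3453 − 3959.4000 = -506.4000
t=9: T_9 = 2632.0000; y_9 − T_9 = 2125 − 2632.0000 = -507.0000
Mean deviation: (-506.4000 + -507.0000) / 2 = -506.70

-506.70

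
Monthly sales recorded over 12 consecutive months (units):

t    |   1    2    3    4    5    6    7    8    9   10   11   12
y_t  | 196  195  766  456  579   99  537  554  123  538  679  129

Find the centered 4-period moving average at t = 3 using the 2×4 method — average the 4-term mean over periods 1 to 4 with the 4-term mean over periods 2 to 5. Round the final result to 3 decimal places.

451.125

Sum over 1–4: 196 + 195 + 766 + 456 = 1613
Sum over 2–5: 195 + 766 + 456 + 579 = 1996
CMA at t=3 = (1613 + 1996) / (2·4) = 3609 / 8 = 451.125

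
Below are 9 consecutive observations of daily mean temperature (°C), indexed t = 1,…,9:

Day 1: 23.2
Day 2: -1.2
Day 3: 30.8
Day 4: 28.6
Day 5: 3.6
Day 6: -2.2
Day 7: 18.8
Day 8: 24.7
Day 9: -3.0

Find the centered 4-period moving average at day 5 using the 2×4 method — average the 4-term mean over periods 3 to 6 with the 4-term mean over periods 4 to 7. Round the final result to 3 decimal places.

Sum over 3–6: 30.8 + 28.6 + 3.6 + (-2.2) = 60.8
Sum over 4–7: 28.6 + 3.6 + (-2.2) + 18.8 = 48.8
CMA at t=5 = (60.8 + 48.8) / (2·4) = 109.6 / 8 = 13.700

13.700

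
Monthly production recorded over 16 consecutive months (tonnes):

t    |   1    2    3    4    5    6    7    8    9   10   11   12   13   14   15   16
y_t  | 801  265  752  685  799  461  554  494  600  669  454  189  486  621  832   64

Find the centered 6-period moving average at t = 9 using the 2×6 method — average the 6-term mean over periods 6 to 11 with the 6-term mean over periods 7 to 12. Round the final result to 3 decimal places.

Sum over 6–11: 461 + 554 + 494 + 600 + 669 + 454 = 3232
Sum over 7–12: 554 + 494 + 600 + 669 + 454 + 189 = 2960
CMA at t=9 = (3232 + 2960) / (2·6) = 6192 / 12 = 516.000

516.000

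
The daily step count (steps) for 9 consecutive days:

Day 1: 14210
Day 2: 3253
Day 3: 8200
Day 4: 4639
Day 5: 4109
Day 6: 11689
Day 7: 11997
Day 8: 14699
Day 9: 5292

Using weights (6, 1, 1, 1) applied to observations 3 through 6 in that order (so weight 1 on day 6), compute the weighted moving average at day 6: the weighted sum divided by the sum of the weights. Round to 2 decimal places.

Weighted sum: 6·8200 + 1·4639 + 1·4109 + 1·11689 = 49200 + 4639 + 4109 + 11689 = 69637
Weight total: 6 + 1 + 1 + 1 = 9
WMA = 69637 / 9 = 7737.44

7737.44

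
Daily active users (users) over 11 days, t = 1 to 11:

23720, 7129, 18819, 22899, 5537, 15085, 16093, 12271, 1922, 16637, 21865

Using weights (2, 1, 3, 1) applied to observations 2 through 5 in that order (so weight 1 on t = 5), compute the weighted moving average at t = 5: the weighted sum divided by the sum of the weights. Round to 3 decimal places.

Weighted sum: 2·7129 + 1·18819 + 3·22899 + 1·5537 = 14258 + 18819 + 68697 + 5537 = 107311
Weight total: 2 + 1 + 3 + 1 = 7
WMA = 107311 / 7 = 15330.143

15330.143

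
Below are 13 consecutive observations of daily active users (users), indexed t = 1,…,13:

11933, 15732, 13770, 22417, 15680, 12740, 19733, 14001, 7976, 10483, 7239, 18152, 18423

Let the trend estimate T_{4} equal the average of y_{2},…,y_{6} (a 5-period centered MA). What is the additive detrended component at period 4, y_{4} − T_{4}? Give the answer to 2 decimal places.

6349.20

Trend T_4 = (15732 + 13770 + 22417 + 15680 + 12740) / 5 = 80339/5 = 16067.8000
Detrended value: 22417 − 16067.8000 = 6349.20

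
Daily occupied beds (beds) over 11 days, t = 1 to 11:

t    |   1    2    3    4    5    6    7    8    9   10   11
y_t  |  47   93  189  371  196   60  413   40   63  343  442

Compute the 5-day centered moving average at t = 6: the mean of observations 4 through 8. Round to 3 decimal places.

216.000

Sum of periods 4–8: 371 + 196 + 60 + 413 + 40 = 1080
Divide by 5: 1080 / 5 = 216.000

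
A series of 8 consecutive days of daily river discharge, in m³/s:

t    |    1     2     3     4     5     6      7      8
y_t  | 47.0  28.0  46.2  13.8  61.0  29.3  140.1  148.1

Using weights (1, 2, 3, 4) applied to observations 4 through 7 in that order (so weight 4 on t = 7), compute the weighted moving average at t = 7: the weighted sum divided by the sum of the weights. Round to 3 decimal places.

78.410

Weighted sum: 1·13.8 + 2·61.0 + 3·29.3 + 4·140.1 = 13.8 + 122.0 + 87.9 + 560.4 = 784.1
Weight total: 1 + 2 + 3 + 4 = 10
WMA = 784.1 / 10 = 78.410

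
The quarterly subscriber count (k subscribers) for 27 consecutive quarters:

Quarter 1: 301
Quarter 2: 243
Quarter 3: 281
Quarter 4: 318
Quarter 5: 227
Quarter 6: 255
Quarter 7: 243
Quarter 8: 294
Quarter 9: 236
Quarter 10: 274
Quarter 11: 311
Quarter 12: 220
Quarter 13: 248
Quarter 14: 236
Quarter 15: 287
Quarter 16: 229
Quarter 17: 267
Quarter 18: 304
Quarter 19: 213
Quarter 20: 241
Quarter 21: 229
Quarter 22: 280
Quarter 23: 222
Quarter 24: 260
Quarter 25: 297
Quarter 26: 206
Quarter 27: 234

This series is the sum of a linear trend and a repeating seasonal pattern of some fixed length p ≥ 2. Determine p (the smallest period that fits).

First differences y_{t+1} − y_t: -58, 38, 37, -91, 28, -12, 51, -58, 38, 37, -91, 28, -12, 51, -58, 38, …
The difference pattern repeats every 7 terms and not for any smaller step, so p = 7.

7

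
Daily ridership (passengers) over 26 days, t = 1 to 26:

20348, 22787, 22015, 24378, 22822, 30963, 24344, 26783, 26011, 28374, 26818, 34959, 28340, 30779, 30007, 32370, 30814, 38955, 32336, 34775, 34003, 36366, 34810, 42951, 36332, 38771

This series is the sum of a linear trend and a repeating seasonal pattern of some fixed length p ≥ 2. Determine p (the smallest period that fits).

First differences y_{t+1} − y_t: 2439, -772, 2363, -1556, 8141, -6619, 2439, -772, 2363, -1556, 8141, -6619, 2439, -772, …
The difference pattern repeats every 6 terms and not for any smaller step, so p = 6.

6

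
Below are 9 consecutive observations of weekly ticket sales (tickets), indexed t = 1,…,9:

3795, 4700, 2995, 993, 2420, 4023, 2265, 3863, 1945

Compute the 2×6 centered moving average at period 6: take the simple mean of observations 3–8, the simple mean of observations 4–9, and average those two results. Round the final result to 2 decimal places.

2672.33

Sum over 3–8: 2995 + 993 + 2420 + 4023 + 2265 + 3863 = 16559
Sum over 4–9: 993 + 2420 + 4023 + 2265 + 3863 + 1945 = 15509
CMA at t=6 = (16559 + 15509) / (2·6) = 32068 / 12 = 2672.33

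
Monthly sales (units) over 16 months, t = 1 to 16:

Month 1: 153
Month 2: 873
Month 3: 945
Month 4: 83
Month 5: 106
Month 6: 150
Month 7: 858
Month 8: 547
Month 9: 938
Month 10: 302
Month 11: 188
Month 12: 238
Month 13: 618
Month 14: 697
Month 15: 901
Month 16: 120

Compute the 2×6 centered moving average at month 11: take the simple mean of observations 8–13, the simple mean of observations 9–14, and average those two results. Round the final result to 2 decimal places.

484.33

Sum over 8–13: 547 + 938 + 302 + 188 + 238 + 618 = 2831
Sum over 9–14: 938 + 302 + 188 + 238 + 618 + 697 = 2981
CMA at t=11 = (2831 + 2981) / (2·6) = 5812 / 12 = 484.33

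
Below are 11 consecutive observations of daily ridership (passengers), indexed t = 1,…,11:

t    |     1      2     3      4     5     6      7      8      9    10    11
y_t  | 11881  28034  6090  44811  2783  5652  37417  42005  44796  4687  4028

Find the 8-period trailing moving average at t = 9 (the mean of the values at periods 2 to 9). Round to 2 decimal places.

26448.50

Sum of periods 2–9: 28034 + 6090 + 44811 + 2783 + 5652 + 37417 + 42005 + 44796 = 211588
Divide by 8: 211588 / 8 = 26448.50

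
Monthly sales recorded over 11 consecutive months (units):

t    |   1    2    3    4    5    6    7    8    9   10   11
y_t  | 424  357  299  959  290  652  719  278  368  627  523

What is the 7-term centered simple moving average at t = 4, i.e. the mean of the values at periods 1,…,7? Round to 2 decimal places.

Sum of periods 1–7: 424 + 357 + 299 + 959 + 290 + 652 + 719 = 3700
Divide by 7: 3700 / 7 = 528.57

528.57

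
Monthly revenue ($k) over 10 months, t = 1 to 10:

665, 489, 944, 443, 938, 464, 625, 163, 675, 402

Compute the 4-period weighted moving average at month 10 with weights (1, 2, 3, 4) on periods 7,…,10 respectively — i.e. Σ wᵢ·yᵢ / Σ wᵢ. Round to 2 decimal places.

Weighted sum: 1·625 + 2·163 + 3·675 + 4·402 = 625 + 326 + 2025 + 1608 = 4584
Weight total: 1 + 2 + 3 + 4 = 10
WMA = 4584 / 10 = 458.40

458.40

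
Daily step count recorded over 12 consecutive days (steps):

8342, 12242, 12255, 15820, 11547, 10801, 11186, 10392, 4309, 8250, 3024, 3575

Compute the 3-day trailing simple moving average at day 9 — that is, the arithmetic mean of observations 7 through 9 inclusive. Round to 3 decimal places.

8629.000

Sum of periods 7–9: 11186 + 10392 + 4309 = 25887
Divide by 3: 25887 / 3 = 8629.000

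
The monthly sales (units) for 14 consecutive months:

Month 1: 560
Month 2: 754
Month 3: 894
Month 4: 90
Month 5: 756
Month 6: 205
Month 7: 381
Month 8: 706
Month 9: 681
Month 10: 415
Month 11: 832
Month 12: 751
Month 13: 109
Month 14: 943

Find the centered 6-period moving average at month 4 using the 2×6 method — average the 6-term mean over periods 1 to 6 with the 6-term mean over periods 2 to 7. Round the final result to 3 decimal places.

Sum over 1–6: 560 + 754 + 894 + 90 + 756 + 205 = 3259
Sum over 2–7: 754 + 894 + 90 + 756 + 205 + 381 = 3080
CMA at t=4 = (3259 + 3080) / (2·6) = 6339 / 12 = 528.250

528.250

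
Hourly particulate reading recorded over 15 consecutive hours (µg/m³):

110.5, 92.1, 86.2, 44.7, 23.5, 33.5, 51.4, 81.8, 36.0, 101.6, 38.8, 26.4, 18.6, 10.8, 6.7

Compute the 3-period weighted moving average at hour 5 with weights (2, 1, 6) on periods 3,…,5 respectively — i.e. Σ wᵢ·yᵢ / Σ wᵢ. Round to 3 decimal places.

Weighted sum: 2·86.2 + 1·44.7 + 6·23.5 = 172.4 + 44.7 + 141.0 = 358.1
Weight total: 2 + 1 + 6 = 9
WMA = 358.1 / 9 = 39.789

39.789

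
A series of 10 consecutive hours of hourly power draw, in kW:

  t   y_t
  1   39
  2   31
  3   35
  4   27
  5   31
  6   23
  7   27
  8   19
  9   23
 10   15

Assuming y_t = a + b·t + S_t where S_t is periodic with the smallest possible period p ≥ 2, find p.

First differences y_{t+1} − y_t: -8, 4, -8, 4, -8, 4, …
The difference pattern repeats every 2 terms and not for any smaller step, so p = 2.

2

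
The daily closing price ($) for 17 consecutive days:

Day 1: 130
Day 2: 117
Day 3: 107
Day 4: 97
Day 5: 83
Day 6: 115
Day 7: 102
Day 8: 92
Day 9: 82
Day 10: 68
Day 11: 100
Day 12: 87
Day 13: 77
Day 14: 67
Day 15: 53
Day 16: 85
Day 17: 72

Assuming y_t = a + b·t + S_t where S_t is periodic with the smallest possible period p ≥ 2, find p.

First differences y_{t+1} − y_t: -13, -10, -10, -14, 32, -13, -10, -10, -14, 32, -13, -10, …
The difference pattern repeats every 5 terms and not for any smaller step, so p = 5.

5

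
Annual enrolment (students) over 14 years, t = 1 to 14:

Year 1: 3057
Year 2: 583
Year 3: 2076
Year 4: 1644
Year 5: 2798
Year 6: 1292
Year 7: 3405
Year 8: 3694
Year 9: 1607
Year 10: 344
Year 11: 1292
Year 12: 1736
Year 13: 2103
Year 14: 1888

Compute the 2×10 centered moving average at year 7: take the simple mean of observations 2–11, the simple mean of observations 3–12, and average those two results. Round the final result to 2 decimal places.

1931.15

Sum over 2–11: 583 + 2076 + 1644 + 2798 + 1292 + 3405 + 3694 + 1607 + 344 + 1292 = 18735
Sum over 3–12: 2076 + 1644 + 2798 + 1292 + 3405 + 3694 + 1607 + 344 + 1292 + 1736 = 19888
CMA at t=7 = (18735 + 19888) / (2·10) = 38623 / 20 = 1931.15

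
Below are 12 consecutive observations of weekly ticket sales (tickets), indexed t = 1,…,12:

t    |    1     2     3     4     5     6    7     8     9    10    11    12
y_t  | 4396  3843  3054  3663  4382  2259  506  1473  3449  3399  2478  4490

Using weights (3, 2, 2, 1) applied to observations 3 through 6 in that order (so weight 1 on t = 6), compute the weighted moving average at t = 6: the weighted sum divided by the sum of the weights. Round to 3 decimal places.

3438.875

Weighted sum: 3·3054 + 2·3663 + 2·4382 + 1·2259 = 9162 + 7326 + 8764 + 2259 = 27511
Weight total: 3 + 2 + 2 + 1 = 8
WMA = 27511 / 8 = 3438.875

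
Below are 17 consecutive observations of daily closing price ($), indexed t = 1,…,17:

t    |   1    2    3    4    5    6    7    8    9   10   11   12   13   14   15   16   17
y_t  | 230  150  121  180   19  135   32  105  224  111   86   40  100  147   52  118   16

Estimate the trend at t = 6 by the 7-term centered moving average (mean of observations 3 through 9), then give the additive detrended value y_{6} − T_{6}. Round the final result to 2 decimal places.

Trend T_6 = (121 + 180 + 19 + 135 + 32 + 105 + 224) / 7 = 816/7 = 116.5714
Detrended value: 135 − 116.5714 = 18.43

18.43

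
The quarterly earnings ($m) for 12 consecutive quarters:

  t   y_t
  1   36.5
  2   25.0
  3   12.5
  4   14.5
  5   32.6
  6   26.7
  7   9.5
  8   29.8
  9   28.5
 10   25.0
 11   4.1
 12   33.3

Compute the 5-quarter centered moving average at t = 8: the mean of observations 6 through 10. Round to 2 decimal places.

Sum of periods 6–10: 26.7 + 9.5 + 29.8 + 28.5 + 25.0 = 119.5
Divide by 5: 119.5 / 5 = 23.90

23.90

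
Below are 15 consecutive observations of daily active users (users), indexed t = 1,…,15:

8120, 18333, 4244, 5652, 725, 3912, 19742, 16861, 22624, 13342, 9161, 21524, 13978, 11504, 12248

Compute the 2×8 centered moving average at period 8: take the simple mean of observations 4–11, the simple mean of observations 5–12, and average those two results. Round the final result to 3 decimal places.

Sum over 4–11: 5652 + 725 + 3912 + 19742 + 16861 + 22624 + 13342 + 9161 = 92019
Sum over 5–12: 725 + 3912 + 19742 + 16861 + 22624 + 13342 + 9161 + 21524 = 107891
CMA at t=8 = (92019 + 107891) / (2·8) = 199910 / 16 = 12494.375

12494.375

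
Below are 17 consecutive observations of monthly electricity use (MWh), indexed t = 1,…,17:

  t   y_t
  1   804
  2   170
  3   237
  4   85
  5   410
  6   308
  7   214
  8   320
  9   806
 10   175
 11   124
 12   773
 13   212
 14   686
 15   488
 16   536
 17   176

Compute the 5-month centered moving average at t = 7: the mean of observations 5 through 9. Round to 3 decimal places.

Sum of periods 5–9: 410 + 308 + 214 + 320 + 806 = 2058
Divide by 5: 2058 / 5 = 411.600

411.600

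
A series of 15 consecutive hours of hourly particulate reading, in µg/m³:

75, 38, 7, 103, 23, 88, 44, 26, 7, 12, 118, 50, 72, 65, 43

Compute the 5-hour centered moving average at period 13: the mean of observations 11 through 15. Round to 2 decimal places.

69.60

Sum of periods 11–15: 118 + 50 + 72 + 65 + 43 = 348
Divide by 5: 348 / 5 = 69.60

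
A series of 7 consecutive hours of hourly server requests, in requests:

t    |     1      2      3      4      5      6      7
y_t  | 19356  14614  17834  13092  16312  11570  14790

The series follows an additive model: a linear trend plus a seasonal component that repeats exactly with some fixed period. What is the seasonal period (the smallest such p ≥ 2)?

2

First differences y_{t+1} − y_t: -4742, 3220, -4742, 3220, -4742, 3220, …
The difference pattern repeats every 2 terms and not for any smaller step, so p = 2.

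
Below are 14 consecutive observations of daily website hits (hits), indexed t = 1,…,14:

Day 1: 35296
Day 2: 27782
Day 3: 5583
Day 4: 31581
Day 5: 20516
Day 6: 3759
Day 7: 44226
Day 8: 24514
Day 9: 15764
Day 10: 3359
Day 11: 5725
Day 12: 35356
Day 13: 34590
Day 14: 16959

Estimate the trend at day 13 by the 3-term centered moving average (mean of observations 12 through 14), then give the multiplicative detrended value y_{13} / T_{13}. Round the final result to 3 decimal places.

1.194

Trend T_13 = (35356 + 34590 + 16959) / 3 = 86905/3 = 28968.33333
Ratio to trend: 34590 / 28968.33333 = 1.194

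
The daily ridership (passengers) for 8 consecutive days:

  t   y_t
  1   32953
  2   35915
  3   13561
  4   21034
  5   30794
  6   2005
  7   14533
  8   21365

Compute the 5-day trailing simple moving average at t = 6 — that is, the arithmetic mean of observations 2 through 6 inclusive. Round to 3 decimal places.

Sum of periods 2–6: 35915 + 13561 + 21034 + 30794 + 2005 = 103309
Divide by 5: 103309 / 5 = 20661.800

20661.800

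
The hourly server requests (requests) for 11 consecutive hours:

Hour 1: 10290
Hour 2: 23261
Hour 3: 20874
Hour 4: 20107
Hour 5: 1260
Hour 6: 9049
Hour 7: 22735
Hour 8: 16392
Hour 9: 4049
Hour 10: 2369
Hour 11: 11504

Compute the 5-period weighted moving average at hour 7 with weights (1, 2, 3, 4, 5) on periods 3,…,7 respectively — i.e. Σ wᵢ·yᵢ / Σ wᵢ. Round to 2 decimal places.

Weighted sum: 1·20874 + 2·20107 + 3·1260 + 4·9049 + 5·22735 = 20874 + 40214 + 3780 + 36196 + 113675 = 214739
Weight total: 1 + 2 + 3 + 4 + 5 = 15
WMA = 214739 / 15 = 14315.93

14315.93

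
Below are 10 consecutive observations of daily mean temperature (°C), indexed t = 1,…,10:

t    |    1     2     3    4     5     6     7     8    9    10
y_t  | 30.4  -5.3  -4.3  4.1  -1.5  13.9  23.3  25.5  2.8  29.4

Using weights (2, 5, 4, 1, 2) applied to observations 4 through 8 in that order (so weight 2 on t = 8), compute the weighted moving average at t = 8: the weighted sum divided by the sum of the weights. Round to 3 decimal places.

9.329

Weighted sum: 2·4.1 + 5·-1.5 + 4·13.9 + 1·23.3 + 2·25.5 = 8.2 + -7.5 + 55.6 + 23.3 + 51.0 = 130.6
Weight total: 2 + 5 + 4 + 1 + 2 = 14
WMA = 130.6 / 14 = 9.329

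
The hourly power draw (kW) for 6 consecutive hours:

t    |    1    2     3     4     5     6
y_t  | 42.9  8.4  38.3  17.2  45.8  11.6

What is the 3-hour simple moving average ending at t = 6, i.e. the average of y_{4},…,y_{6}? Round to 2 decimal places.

Sum of periods 4–6: 17.2 + 45.8 + 11.6 = 74.6
Divide by 3: 74.6 / 3 = 24.87

24.87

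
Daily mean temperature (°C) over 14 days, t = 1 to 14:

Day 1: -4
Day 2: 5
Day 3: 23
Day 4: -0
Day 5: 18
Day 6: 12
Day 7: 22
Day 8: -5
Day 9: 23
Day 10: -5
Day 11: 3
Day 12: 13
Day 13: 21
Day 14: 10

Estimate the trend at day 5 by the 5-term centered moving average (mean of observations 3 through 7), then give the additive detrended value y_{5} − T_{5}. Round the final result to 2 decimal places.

3.00

Trend T_5 = (23 + (-0) + 18 + 12 + 22) / 5 = 75/5 = 15.0000
Detrended value: 18 − 15.0000 = 3.00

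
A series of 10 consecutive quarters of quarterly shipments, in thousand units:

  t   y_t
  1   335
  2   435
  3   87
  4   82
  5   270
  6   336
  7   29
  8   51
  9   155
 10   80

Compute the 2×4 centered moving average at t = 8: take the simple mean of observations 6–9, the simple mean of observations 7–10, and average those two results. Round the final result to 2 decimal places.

110.75

Sum over 6–9: 336 + 29 + 51 + 155 = 571
Sum over 7–10: 29 + 51 + 155 + 80 = 315
CMA at t=8 = (571 + 315) / (2·4) = 886 / 8 = 110.75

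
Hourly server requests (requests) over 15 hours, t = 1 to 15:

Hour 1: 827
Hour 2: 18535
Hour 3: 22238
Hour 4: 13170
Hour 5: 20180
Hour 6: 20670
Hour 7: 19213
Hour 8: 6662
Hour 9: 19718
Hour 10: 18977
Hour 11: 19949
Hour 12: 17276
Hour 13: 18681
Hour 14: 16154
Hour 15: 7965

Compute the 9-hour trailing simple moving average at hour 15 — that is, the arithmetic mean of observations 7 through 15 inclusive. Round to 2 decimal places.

16066.11

Sum of periods 7–15: 19213 + 6662 + 19718 + 18977 + 19949 + 17276 + 18681 + 16154 + 7965 = 144595
Divide by 9: 144595 / 9 = 16066.11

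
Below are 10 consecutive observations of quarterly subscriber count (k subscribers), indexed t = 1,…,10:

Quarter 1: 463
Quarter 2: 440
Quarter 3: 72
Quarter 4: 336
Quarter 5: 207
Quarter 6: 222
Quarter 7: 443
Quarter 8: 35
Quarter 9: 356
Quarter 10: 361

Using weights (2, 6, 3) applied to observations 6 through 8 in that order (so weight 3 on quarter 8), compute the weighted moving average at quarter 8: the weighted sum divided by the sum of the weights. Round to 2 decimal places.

291.55

Weighted sum: 2·222 + 6·443 + 3·35 = 444 + 2658 + 105 = 3207
Weight total: 2 + 6 + 3 = 11
WMA = 3207 / 11 = 291.55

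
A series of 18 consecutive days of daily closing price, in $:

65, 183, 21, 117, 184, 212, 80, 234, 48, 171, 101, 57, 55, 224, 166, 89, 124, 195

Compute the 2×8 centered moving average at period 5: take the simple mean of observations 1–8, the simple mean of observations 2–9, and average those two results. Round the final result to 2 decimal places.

135.94

Sum over 1–8: 65 + 183 + 21 + 117 + 184 + 212 + 80 + 234 = 1096
Sum over 2–9: 183 + 21 + 117 + 184 + 212 + 80 + 234 + 48 = 1079
CMA at t=5 = (1096 + 1079) / (2·8) = 2175 / 16 = 135.94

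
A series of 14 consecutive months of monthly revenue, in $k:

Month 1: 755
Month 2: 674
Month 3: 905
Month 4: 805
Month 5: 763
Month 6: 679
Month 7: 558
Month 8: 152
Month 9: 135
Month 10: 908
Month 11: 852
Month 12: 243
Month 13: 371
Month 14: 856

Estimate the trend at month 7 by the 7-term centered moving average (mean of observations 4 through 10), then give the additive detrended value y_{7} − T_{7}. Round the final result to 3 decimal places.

-13.429

Trend T_7 = (805 + 763 + 679 + 558 + 152 + 135 + 908) / 7 = 4000/7 = 571.42857
Detrended value: 558 − 571.42857 = -13.429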